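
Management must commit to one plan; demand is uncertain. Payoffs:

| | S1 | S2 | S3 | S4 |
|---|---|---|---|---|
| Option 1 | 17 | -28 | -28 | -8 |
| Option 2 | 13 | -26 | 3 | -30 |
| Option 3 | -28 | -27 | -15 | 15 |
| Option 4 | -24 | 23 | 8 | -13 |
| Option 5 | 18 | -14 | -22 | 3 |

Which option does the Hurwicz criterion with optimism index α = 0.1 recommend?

Option 1: 0.1·17 + 0.9·(-28) = -23.5
Option 2: 0.1·13 + 0.9·(-30) = -25.7
Option 3: 0.1·15 + 0.9·(-28) = -23.7
Option 4: 0.1·23 + 0.9·(-24) = -19.3
Option 5: 0.1·18 + 0.9·(-22) = -18
Highest Hurwicz score = -18 → Option 5.

Option 5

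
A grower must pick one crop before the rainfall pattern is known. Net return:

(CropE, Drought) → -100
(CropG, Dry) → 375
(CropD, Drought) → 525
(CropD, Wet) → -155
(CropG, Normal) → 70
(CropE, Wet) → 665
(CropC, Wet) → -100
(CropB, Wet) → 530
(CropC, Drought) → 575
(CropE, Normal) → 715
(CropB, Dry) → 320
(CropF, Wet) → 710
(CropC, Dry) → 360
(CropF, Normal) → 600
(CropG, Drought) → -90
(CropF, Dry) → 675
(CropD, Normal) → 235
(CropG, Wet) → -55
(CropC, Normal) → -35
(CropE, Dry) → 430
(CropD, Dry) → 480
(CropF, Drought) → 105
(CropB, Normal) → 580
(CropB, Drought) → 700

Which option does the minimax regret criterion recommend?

Column bests: Drought=700, Dry=675, Normal=715, Wet=710.
CropG regrets: 790, 300, 645, 765 → max 790
CropB regrets: 0, 355, 135, 180 → max 355
CropD regrets: 175, 195, 480, 865 → max 865
CropE regrets: 800, 245, 0, 45 → max 800
CropC regrets: 125, 315, 750, 810 → max 810
CropF regrets: 595, 0, 115, 0 → max 595
Smallest max regret = 355 → CropB.

CropB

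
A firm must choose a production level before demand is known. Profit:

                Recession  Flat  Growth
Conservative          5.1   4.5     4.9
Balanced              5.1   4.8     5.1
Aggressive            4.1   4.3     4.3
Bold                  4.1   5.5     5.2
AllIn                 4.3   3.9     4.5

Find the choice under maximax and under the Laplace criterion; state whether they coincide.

maximax → Bold; laplace → Balanced (disagree)

Row maxima: Conservative=5.1, Balanced=5.1, Aggressive=4.3, Bold=5.5, AllIn=4.5
Best best-case = 5.5 → Bold.
Row averages: Conservative=29/6, Balanced=5, Aggressive=127/30, Bold=74/15, AllIn=127/30
Highest average = 5 → Balanced.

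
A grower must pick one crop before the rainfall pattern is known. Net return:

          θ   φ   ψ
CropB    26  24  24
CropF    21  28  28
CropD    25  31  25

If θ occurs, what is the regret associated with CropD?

1

Best payoff under θ is 26.
Regret = 26 − 25 = 1.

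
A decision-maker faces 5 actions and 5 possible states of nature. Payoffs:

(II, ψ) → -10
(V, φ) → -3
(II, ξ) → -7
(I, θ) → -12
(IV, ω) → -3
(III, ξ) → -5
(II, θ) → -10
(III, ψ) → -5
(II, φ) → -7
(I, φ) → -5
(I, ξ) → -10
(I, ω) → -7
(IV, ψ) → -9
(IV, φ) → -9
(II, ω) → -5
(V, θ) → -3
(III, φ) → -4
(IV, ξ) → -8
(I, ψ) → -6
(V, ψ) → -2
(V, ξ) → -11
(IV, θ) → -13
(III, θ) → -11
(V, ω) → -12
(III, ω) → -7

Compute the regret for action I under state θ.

9

Best payoff under θ is -3.
Regret = -3 − (-12) = 9.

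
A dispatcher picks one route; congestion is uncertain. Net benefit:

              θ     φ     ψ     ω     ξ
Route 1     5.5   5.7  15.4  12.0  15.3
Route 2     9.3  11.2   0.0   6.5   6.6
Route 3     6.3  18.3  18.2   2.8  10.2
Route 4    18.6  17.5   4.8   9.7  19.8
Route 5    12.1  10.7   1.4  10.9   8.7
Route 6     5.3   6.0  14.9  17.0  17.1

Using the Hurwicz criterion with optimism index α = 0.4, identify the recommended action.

Route 4

Route 1: 0.4·15.4 + 0.6·5.5 = 9.46
Route 2: 0.4·11.2 + 0.6·0.0 = 4.48
Route 3: 0.4·18.3 + 0.6·2.8 = 9
Route 4: 0.4·19.8 + 0.6·4.8 = 10.8
Route 5: 0.4·12.1 + 0.6·1.4 = 5.68
Route 6: 0.4·17.1 + 0.6·5.3 = 10.02
Highest Hurwicz score = 10.8 → Route 4.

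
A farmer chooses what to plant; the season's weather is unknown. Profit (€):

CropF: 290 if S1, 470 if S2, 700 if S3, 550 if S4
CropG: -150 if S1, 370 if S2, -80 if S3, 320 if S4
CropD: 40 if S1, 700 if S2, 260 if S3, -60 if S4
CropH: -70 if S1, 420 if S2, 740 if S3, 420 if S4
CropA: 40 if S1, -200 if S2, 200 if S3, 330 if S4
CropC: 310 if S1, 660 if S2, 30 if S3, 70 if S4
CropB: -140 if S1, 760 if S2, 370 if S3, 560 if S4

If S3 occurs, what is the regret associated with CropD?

480

Best payoff under S3 is 740.
Regret = 740 − 260 = 480.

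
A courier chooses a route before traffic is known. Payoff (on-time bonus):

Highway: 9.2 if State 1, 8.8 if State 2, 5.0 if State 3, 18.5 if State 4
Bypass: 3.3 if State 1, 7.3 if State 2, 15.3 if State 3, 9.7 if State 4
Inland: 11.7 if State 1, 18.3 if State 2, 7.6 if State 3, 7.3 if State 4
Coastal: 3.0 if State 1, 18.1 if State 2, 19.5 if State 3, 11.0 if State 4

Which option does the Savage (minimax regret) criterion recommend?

Column bests: State 1=11.7, State 2=18.3, State 3=19.5, State 4=18.5.
Highway regrets: 2.5, 9.5, 14.5, 0.0 → max 14.5
Bypass regrets: 8.4, 11.0, 4.2, 8.8 → max 11.0
Inland regrets: 0.0, 0.0, 11.9, 11.2 → max 11.9
Coastal regrets: 8.7, 0.2, 0.0, 7.5 → max 8.7
Smallest max regret = 8.7 → Coastal.

Coastal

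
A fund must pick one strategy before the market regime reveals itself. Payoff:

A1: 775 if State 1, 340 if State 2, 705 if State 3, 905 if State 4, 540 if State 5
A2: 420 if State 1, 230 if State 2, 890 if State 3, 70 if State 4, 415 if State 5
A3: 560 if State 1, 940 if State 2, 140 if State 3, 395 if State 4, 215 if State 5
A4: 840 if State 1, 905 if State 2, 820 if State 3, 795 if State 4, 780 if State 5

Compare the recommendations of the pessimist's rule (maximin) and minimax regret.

maximin → A4; minimax regret → A4 (agree)

Row minima: A1=340, A2=70, A3=140, A4=780
Best worst-case = 780 → A4.
Column bests: State 1=840, State 2=940, State 3=890, State 4=905, State 5=780.
A1 regrets: 65, 600, 185, 0, 240 → max 600
A2 regrets: 420, 710, 0, 835, 365 → max 835
A3 regrets: 280, 0, 750, 510, 565 → max 750
A4 regrets: 0, 35, 70, 110, 0 → max 110
Smallest max regret = 110 → A4.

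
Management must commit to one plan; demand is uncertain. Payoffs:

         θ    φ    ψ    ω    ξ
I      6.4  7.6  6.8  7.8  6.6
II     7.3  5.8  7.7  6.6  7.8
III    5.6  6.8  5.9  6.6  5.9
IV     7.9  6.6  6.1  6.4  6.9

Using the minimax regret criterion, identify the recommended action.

Column bests: θ=7.9, φ=7.6, ψ=7.7, ω=7.8, ξ=7.8.
I regrets: 1.5, 0.0, 0.9, 0.0, 1.2 → max 1.5
II regrets: 0.6, 1.8, 0.0, 1.2, 0.0 → max 1.8
III regrets: 2.3, 0.8, 1.8, 1.2, 1.9 → max 2.3
IV regrets: 0.0, 1.0, 1.6, 1.4, 0.9 → max 1.6
Smallest max regret = 1.5 → I.

I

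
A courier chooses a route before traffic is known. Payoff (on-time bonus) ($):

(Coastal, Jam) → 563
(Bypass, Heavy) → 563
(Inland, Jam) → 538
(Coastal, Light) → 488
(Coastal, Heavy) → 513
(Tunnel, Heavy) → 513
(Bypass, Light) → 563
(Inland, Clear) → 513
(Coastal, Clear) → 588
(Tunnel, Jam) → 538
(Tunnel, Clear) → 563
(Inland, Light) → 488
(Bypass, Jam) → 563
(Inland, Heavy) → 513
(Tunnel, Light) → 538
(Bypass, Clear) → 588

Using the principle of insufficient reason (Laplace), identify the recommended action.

Row averages: Bypass=569.25, Coastal=538, Tunnel=538, Inland=513
Highest average = 569.25 → Bypass.

Bypass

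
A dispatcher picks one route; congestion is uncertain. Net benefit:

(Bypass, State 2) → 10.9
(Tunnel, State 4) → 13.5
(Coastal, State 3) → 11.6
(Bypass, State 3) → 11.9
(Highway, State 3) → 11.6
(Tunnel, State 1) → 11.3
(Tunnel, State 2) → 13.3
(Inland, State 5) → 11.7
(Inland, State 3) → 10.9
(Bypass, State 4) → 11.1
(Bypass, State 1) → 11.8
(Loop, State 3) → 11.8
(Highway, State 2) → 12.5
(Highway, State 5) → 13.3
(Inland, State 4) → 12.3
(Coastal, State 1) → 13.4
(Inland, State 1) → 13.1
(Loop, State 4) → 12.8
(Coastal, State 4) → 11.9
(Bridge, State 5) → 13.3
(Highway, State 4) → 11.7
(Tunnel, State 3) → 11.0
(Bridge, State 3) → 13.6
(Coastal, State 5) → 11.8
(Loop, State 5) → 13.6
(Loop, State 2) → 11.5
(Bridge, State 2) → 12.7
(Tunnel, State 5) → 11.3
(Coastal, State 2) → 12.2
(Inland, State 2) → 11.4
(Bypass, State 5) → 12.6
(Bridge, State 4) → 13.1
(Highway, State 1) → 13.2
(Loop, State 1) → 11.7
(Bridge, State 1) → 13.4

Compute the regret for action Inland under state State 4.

1.2

Best payoff under State 4 is 13.5.
Regret = 13.5 − 12.3 = 1.2.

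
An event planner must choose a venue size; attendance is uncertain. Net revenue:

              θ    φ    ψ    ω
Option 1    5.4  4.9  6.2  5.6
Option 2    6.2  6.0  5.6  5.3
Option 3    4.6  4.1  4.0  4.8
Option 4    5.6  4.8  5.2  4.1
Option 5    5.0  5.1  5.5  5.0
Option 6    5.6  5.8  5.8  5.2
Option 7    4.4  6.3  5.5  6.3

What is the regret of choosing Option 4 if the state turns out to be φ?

Best payoff under φ is 6.3.
Regret = 6.3 − 4.8 = 1.5.

1.5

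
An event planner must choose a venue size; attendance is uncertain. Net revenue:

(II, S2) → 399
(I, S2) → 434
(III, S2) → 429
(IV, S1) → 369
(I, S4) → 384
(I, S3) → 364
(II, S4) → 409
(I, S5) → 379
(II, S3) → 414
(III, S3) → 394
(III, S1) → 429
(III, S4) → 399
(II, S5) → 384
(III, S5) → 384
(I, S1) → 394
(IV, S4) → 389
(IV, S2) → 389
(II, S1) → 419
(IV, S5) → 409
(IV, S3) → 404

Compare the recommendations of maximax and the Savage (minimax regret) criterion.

maximax → I; minimax regret → III (disagree)

Row maxima: I=434, II=419, III=429, IV=409
Best best-case = 434 → I.
Column bests: S1=429, S2=434, S3=414, S4=409, S5=409.
I regrets: 35, 0, 50, 25, 30 → max 50
II regrets: 10, 35, 0, 0, 25 → max 35
III regrets: 0, 5, 20, 10, 25 → max 25
IV regrets: 60, 45, 10, 20, 0 → max 60
Smallest max regret = 25 → III.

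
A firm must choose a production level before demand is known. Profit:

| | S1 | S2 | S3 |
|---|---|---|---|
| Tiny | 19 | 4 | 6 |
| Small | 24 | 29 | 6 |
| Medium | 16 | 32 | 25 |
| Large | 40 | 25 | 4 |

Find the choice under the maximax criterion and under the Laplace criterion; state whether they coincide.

maximax → Large; laplace → Medium (disagree)

Row maxima: Tiny=19, Small=29, Medium=32, Large=40
Best best-case = 40 → Large.
Row averages: Tiny=29/3, Small=59/3, Medium=73/3, Large=23
Highest average = 73/3 → Medium.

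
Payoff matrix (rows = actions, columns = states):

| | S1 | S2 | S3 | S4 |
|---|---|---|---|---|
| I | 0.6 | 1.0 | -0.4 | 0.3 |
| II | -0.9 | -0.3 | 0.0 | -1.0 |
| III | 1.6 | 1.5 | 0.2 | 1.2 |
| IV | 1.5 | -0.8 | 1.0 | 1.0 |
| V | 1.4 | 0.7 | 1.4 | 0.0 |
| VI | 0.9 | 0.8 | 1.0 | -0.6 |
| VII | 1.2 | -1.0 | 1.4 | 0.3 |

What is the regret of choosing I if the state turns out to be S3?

1.8

Best payoff under S3 is 1.4.
Regret = 1.4 − (-0.4) = 1.8.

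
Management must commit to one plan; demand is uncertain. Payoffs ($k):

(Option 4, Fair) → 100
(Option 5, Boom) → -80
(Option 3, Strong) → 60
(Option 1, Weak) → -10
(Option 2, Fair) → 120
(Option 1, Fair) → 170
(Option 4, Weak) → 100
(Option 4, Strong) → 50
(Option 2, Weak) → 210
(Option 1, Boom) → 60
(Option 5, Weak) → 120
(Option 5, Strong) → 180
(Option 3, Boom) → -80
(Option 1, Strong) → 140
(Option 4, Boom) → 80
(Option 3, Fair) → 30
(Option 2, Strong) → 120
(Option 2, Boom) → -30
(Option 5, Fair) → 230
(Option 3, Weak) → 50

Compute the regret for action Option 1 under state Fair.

Best payoff under Fair is 230.
Regret = 230 − 170 = 60.

60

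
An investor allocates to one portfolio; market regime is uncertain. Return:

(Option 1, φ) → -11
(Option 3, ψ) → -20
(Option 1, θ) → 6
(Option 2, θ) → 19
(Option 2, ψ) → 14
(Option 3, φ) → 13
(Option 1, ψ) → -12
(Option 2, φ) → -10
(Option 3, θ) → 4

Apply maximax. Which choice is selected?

Row maxima: Option 1=6, Option 2=19, Option 3=13
Best best-case = 19 → Option 2.

Option 2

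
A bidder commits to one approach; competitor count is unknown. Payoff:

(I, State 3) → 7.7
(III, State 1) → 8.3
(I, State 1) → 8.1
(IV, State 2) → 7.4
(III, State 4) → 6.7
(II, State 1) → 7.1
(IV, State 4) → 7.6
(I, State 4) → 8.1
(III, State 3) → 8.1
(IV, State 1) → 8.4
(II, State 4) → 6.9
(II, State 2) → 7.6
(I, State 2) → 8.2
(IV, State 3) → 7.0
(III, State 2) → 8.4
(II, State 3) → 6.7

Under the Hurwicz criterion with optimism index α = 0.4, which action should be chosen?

I

I: 0.4·8.2 + 0.6·7.7 = 7.9
II: 0.4·7.6 + 0.6·6.7 = 7.06
III: 0.4·8.4 + 0.6·6.7 = 7.38
IV: 0.4·8.4 + 0.6·7.0 = 7.56
Highest Hurwicz score = 7.9 → I.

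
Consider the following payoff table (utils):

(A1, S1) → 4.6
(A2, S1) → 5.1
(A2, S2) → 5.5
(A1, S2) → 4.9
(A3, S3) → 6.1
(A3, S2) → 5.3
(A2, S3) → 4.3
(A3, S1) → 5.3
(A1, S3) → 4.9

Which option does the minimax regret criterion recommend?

A3

Column bests: S1=5.3, S2=5.5, S3=6.1.
A1 regrets: 0.7, 0.6, 1.2 → max 1.2
A2 regrets: 0.2, 0.0, 1.8 → max 1.8
A3 regrets: 0.0, 0.2, 0.0 → max 0.2
Smallest max regret = 0.2 → A3.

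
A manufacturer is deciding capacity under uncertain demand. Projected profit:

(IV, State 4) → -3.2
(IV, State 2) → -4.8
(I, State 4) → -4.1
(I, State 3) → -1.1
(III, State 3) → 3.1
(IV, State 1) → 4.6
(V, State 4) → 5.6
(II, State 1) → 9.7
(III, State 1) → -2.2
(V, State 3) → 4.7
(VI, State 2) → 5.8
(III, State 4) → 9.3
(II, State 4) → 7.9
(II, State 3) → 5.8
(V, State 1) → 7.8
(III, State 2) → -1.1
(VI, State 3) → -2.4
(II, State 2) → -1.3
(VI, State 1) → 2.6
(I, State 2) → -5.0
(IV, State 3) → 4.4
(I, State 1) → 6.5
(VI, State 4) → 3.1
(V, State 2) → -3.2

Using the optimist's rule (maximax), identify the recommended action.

II

Row maxima: I=6.5, II=9.7, III=9.3, IV=4.6, V=7.8, VI=5.8
Best best-case = 9.7 → II.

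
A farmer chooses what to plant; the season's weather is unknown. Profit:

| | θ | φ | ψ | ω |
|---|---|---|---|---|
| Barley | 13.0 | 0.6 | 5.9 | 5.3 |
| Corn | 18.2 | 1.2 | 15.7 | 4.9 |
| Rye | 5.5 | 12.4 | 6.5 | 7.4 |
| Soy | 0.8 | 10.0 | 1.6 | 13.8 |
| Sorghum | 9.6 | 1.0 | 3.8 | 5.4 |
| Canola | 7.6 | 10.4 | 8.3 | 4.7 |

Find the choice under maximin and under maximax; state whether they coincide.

maximin → Rye; maximax → Corn (disagree)

Row minima: Barley=0.6, Corn=1.2, Rye=5.5, Soy=0.8, Sorghum=1.0, Canola=4.7
Best worst-case = 5.5 → Rye.
Row maxima: Barley=13.0, Corn=18.2, Rye=12.4, Soy=13.8, Sorghum=9.6, Canola=10.4
Best best-case = 18.2 → Corn.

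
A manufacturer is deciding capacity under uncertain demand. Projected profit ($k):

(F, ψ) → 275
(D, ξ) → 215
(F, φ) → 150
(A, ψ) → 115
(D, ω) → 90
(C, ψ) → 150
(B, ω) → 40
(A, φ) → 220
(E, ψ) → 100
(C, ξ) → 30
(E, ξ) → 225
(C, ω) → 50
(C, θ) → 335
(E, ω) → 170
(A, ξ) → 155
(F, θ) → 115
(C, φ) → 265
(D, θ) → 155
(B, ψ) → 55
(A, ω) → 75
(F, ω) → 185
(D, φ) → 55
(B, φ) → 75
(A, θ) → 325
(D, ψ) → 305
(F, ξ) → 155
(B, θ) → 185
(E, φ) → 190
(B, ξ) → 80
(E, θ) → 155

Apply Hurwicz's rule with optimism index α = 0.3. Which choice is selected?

F

A: 0.3·325 + 0.7·75 = 150
B: 0.3·185 + 0.7·40 = 83.5
C: 0.3·335 + 0.7·30 = 121.5
D: 0.3·305 + 0.7·55 = 130
E: 0.3·225 + 0.7·100 = 137.5
F: 0.3·275 + 0.7·115 = 163
Highest Hurwicz score = 163 → F.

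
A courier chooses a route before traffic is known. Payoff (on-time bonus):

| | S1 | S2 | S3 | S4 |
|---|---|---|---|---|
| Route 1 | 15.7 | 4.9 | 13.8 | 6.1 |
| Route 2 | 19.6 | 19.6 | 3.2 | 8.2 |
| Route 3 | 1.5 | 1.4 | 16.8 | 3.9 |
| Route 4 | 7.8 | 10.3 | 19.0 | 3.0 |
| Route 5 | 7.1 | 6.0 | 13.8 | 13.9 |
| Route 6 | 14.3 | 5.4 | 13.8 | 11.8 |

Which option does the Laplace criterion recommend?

Route 2

Row averages: Route 1=10.125, Route 2=12.65, Route 3=5.9, Route 4=10.025, Route 5=10.2, Route 6=11.325
Highest average = 12.65 → Route 2.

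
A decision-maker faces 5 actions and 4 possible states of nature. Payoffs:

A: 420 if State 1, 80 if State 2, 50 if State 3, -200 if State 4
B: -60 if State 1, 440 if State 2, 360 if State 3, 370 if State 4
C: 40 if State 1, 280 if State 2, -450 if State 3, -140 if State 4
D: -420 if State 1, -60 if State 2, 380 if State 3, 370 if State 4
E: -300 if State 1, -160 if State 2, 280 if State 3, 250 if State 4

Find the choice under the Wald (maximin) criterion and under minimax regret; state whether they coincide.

Row minima: A=-200, B=-60, C=-450, D=-420, E=-300
Best worst-case = -60 → B.
Column bests: State 1=420, State 2=440, State 3=380, State 4=370.
A regrets: 0, 360, 330, 570 → max 570
B regrets: 480, 0, 20, 0 → max 480
C regrets: 380, 160, 830, 510 → max 830
D regrets: 840, 500, 0, 0 → max 840
E regrets: 720, 600, 100, 120 → max 720
Smallest max regret = 480 → B.

maximin → B; minimax regret → B (agree)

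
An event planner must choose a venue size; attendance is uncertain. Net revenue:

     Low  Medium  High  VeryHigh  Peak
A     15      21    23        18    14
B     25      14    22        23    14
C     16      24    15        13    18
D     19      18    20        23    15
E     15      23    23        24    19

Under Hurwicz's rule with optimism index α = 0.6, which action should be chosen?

A: 0.6·23 + 0.4·14 = 19.4
B: 0.6·25 + 0.4·14 = 20.6
C: 0.6·24 + 0.4·13 = 19.6
D: 0.6·23 + 0.4·15 = 19.8
E: 0.6·24 + 0.4·15 = 20.4
Highest Hurwicz score = 20.6 → B.

B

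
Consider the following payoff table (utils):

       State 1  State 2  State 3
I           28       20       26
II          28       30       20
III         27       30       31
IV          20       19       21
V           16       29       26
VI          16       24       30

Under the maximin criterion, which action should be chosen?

Row minima: I=20, II=20, III=27, IV=19, V=16, VI=16
Best worst-case = 27 → III.

III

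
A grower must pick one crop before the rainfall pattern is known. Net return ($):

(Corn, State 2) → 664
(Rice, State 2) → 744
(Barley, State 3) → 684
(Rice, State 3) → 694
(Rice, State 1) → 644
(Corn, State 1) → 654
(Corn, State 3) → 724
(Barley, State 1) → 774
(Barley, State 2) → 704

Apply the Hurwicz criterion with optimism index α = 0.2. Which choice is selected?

Barley

Corn: 0.2·724 + 0.8·654 = 668
Rice: 0.2·744 + 0.8·644 = 664
Barley: 0.2·774 + 0.8·684 = 702
Highest Hurwicz score = 702 → Barley.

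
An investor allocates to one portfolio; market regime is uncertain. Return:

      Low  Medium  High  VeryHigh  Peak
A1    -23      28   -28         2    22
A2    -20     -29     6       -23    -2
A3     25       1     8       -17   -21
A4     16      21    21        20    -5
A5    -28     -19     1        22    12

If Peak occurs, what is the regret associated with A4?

27

Best payoff under Peak is 22.
Regret = 22 − (-5) = 27.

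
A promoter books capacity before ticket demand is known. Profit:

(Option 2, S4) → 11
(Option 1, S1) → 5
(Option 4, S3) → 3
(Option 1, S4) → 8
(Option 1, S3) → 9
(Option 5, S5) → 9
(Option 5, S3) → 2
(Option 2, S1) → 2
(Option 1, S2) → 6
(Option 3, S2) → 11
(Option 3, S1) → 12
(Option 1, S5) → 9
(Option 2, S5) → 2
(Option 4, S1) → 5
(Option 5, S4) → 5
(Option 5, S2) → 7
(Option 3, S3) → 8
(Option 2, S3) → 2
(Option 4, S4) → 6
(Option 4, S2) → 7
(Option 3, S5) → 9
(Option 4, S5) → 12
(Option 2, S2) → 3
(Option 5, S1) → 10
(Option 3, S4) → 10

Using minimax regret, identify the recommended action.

Option 3

Column bests: S1=12, S2=11, S3=9, S4=11, S5=12.
Option 1 regrets: 7, 5, 0, 3, 3 → max 7
Option 2 regrets: 10, 8, 7, 0, 10 → max 10
Option 3 regrets: 0, 0, 1, 1, 3 → max 3
Option 4 regrets: 7, 4, 6, 5, 0 → max 7
Option 5 regrets: 2, 4, 7, 6, 3 → max 7
Smallest max regret = 3 → Option 3.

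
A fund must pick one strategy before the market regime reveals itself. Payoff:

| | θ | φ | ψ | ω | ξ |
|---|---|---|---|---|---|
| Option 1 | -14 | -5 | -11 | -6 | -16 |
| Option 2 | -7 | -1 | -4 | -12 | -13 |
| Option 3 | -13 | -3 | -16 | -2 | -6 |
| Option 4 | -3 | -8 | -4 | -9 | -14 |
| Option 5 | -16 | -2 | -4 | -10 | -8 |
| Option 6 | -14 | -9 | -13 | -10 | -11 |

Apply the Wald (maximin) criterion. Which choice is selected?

Row minima: Option 1=-16, Option 2=-13, Option 3=-16, Option 4=-14, Option 5=-16, Option 6=-14
Best worst-case = -13 → Option 2.

Option 2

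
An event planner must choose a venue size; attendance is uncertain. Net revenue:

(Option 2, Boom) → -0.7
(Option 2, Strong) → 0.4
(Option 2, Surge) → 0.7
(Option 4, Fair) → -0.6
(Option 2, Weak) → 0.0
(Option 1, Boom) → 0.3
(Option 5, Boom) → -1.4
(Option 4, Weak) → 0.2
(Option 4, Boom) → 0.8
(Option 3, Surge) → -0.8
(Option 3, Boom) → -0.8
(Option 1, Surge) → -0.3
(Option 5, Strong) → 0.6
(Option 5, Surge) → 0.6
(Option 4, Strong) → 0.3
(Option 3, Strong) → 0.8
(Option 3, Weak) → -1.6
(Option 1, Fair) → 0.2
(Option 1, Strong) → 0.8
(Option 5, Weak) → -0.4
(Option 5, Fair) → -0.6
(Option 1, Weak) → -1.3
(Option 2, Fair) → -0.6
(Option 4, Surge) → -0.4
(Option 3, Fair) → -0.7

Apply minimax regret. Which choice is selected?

Option 4

Column bests: Weak=0.2, Fair=0.2, Strong=0.8, Boom=0.8, Surge=0.7.
Option 1 regrets: 1.5, 0.0, 0.0, 0.5, 1.0 → max 1.5
Option 2 regrets: 0.2, 0.8, 0.4, 1.5, 0.0 → max 1.5
Option 3 regrets: 1.8, 0.9, 0.0, 1.6, 1.5 → max 1.8
Option 4 regrets: 0.0, 0.8, 0.5, 0.0, 1.1 → max 1.1
Option 5 regrets: 0.6, 0.8, 0.2, 2.2, 0.1 → max 2.2
Smallest max regret = 1.1 → Option 4.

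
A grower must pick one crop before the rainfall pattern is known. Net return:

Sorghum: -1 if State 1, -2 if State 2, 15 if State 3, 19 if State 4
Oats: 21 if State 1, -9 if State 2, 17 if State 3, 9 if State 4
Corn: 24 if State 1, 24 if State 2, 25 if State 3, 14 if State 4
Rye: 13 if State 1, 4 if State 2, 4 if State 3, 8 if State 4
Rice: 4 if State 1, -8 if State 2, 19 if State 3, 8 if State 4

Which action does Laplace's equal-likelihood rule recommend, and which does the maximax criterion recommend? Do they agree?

Row averages: Sorghum=7.75, Oats=9.5, Corn=21.75, Rye=7.25, Rice=5.75
Highest average = 21.75 → Corn.
Row maxima: Sorghum=19, Oats=21, Corn=25, Rye=13, Rice=19
Best best-case = 25 → Corn.

laplace → Corn; maximax → Corn (agree)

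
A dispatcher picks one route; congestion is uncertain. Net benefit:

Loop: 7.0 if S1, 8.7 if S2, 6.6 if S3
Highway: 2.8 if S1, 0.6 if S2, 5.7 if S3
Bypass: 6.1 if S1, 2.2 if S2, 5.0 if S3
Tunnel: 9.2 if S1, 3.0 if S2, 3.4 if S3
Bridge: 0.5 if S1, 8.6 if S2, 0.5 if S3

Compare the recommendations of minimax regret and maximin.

Column bests: S1=9.2, S2=8.7, S3=6.6.
Loop regrets: 2.2, 0.0, 0.0 → max 2.2
Highway regrets: 6.4, 8.1, 0.9 → max 8.1
Bypass regrets: 3.1, 6.5, 1.6 → max 6.5
Tunnel regrets: 0.0, 5.7, 3.2 → max 5.7
Bridge regrets: 8.7, 0.1, 6.1 → max 8.7
Smallest max regret = 2.2 → Loop.
Row minima: Loop=6.6, Highway=0.6, Bypass=2.2, Tunnel=3.0, Bridge=0.5
Best worst-case = 6.6 → Loop.

minimax regret → Loop; maximin → Loop (agree)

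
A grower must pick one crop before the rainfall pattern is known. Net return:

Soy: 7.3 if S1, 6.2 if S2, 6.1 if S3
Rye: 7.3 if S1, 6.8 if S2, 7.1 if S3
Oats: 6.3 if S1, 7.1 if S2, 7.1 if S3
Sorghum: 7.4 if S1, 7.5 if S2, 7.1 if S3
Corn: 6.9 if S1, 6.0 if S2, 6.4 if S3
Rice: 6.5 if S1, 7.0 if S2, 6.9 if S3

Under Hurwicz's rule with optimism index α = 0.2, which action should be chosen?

Soy: 0.2·7.3 + 0.8·6.1 = 6.34
Rye: 0.2·7.3 + 0.8·6.8 = 6.9
Oats: 0.2·7.1 + 0.8·6.3 = 6.46
Sorghum: 0.2·7.5 + 0.8·7.1 = 7.18
Corn: 0.2·6.9 + 0.8·6.0 = 6.18
Rice: 0.2·7.0 + 0.8·6.5 = 6.6
Highest Hurwicz score = 7.18 → Sorghum.

Sorghum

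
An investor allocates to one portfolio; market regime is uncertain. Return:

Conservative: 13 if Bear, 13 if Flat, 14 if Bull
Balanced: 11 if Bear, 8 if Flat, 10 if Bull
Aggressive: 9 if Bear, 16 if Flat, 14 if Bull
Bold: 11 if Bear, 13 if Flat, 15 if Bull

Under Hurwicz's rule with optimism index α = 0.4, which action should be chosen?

Conservative

Conservative: 0.4·14 + 0.6·13 = 13.4
Balanced: 0.4·11 + 0.6·8 = 9.2
Aggressive: 0.4·16 + 0.6·9 = 11.8
Bold: 0.4·15 + 0.6·11 = 12.6
Highest Hurwicz score = 13.4 → Conservative.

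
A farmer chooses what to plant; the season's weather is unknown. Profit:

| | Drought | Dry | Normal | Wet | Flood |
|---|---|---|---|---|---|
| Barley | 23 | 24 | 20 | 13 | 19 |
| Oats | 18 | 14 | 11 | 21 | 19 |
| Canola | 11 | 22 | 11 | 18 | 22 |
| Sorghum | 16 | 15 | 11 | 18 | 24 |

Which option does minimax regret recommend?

Barley

Column bests: Drought=23, Dry=24, Normal=20, Wet=21, Flood=24.
Barley regrets: 0, 0, 0, 8, 5 → max 8
Oats regrets: 5, 10, 9, 0, 5 → max 10
Canola regrets: 12, 2, 9, 3, 2 → max 12
Sorghum regrets: 7, 9, 9, 3, 0 → max 9
Smallest max regret = 8 → Barley.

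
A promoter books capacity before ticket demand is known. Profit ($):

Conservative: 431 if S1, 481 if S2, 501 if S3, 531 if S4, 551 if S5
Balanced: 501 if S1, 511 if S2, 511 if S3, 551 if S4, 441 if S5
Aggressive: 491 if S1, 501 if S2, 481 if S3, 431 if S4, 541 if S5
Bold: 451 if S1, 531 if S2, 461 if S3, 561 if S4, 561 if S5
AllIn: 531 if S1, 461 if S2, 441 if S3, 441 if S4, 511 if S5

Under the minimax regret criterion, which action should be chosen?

Column bests: S1=531, S2=531, S3=511, S4=561, S5=561.
Conservative regrets: 100, 50, 10, 30, 10 → max 100
Balanced regrets: 30, 20, 0, 10, 120 → max 120
Aggressive regrets: 40, 30, 30, 130, 20 → max 130
Bold regrets: 80, 0, 50, 0, 0 → max 80
AllIn regrets: 0, 70, 70, 120, 50 → max 120
Smallest max regret = 80 → Bold.

Bold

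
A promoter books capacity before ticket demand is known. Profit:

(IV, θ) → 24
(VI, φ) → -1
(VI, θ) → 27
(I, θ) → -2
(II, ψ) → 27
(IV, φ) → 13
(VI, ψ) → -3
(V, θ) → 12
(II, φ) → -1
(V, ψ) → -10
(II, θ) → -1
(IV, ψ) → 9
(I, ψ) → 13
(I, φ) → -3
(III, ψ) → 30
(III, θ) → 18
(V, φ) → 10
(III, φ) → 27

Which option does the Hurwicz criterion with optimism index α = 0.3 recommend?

I: 0.3·13 + 0.7·(-3) = 1.8
II: 0.3·27 + 0.7·(-1) = 7.4
III: 0.3·30 + 0.7·18 = 21.6
IV: 0.3·24 + 0.7·9 = 13.5
V: 0.3·12 + 0.7·(-10) = -3.4
VI: 0.3·27 + 0.7·(-3) = 6
Highest Hurwicz score = 21.6 → III.

III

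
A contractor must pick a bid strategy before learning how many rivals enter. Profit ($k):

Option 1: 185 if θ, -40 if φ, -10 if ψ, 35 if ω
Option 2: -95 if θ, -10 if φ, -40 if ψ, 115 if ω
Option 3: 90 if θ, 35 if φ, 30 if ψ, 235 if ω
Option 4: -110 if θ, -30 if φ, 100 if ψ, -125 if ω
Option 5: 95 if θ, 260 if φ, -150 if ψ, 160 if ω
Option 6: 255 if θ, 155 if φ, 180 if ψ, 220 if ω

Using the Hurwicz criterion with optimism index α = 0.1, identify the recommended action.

Option 6

Option 1: 0.1·185 + 0.9·(-40) = -17.5
Option 2: 0.1·115 + 0.9·(-95) = -74
Option 3: 0.1·235 + 0.9·30 = 50.5
Option 4: 0.1·100 + 0.9·(-125) = -102.5
Option 5: 0.1·260 + 0.9·(-150) = -109
Option 6: 0.1·255 + 0.9·155 = 165
Highest Hurwicz score = 165 → Option 6.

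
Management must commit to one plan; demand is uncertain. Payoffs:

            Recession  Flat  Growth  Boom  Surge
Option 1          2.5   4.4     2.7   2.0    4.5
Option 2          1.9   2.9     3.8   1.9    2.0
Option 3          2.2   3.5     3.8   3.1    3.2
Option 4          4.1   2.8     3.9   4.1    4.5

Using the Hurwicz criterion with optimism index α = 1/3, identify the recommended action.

Option 1: 1/3·4.5 + 2/3·2.0 = 17/6
Option 2: 1/3·3.8 + 2/3·1.9 = 38/15
Option 3: 1/3·3.8 + 2/3·2.2 = 41/15
Option 4: 1/3·4.5 + 2/3·2.8 = 101/30
Highest Hurwicz score = 101/30 → Option 4.

Option 4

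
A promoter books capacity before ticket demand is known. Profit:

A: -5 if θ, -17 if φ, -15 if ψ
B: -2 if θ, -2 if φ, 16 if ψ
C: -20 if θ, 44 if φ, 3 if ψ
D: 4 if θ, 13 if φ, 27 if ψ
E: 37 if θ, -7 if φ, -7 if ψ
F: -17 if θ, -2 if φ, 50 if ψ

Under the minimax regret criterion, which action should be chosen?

D

Column bests: θ=37, φ=44, ψ=50.
A regrets: 42, 61, 65 → max 65
B regrets: 39, 46, 34 → max 46
C regrets: 57, 0, 47 → max 57
D regrets: 33, 31, 23 → max 33
E regrets: 0, 51, 57 → max 57
F regrets: 54, 46, 0 → max 54
Smallest max regret = 33 → D.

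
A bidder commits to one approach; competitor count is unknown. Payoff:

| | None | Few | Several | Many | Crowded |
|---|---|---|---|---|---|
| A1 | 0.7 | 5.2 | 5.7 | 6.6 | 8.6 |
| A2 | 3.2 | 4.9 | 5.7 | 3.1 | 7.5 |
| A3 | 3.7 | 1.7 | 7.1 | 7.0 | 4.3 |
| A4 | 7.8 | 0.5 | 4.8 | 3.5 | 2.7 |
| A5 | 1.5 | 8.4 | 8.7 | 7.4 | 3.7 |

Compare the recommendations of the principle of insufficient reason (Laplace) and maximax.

Row averages: A1=5.36, A2=4.88, A3=4.76, A4=3.86, A5=5.94
Highest average = 5.94 → A5.
Row maxima: A1=8.6, A2=7.5, A3=7.1, A4=7.8, A5=8.7
Best best-case = 8.7 → A5.

laplace → A5; maximax → A5 (agree)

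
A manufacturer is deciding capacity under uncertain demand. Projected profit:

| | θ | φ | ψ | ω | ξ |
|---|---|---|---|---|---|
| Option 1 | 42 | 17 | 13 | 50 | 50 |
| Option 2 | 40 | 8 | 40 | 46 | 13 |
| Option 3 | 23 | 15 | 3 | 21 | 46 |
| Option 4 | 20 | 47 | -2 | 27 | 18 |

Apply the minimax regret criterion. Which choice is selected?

Option 1

Column bests: θ=42, φ=47, ψ=40, ω=50, ξ=50.
Option 1 regrets: 0, 30, 27, 0, 0 → max 30
Option 2 regrets: 2, 39, 0, 4, 37 → max 39
Option 3 regrets: 19, 32, 37, 29, 4 → max 37
Option 4 regrets: 22, 0, 42, 23, 32 → max 42
Smallest max regret = 30 → Option 1.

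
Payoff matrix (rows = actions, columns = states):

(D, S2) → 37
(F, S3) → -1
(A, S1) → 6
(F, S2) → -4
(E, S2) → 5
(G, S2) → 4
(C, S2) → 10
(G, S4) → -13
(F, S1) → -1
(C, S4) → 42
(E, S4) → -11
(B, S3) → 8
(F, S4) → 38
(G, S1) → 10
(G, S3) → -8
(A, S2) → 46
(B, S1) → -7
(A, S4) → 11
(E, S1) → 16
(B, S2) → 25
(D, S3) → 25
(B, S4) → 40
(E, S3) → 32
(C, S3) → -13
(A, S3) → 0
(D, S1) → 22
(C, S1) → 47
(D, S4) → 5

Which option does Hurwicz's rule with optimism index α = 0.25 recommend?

D

A: 0.25·46 + 0.75·0 = 11.5
B: 0.25·40 + 0.75·(-7) = 4.75
C: 0.25·47 + 0.75·(-13) = 2
D: 0.25·37 + 0.75·5 = 13
E: 0.25·32 + 0.75·(-11) = -0.25
F: 0.25·38 + 0.75·(-4) = 6.5
G: 0.25·10 + 0.75·(-13) = -7.25
Highest Hurwicz score = 13 → D.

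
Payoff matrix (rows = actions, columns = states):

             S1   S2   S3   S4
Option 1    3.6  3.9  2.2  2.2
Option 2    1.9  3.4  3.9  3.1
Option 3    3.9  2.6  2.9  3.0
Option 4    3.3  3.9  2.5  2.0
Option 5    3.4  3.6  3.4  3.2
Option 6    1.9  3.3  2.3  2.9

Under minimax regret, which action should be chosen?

Option 5

Column bests: S1=3.9, S2=3.9, S3=3.9, S4=3.2.
Option 1 regrets: 0.3, 0.0, 1.7, 1.0 → max 1.7
Option 2 regrets: 2.0, 0.5, 0.0, 0.1 → max 2.0
Option 3 regrets: 0.0, 1.3, 1.0, 0.2 → max 1.3
Option 4 regrets: 0.6, 0.0, 1.4, 1.2 → max 1.4
Option 5 regrets: 0.5, 0.3, 0.5, 0.0 → max 0.5
Option 6 regrets: 2.0, 0.6, 1.6, 0.3 → max 2.0
Smallest max regret = 0.5 → Option 5.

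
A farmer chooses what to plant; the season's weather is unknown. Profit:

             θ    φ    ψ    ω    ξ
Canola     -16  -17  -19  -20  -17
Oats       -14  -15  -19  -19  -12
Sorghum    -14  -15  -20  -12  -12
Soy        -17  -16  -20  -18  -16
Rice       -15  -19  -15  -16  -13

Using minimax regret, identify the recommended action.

Column bests: θ=-14, φ=-15, ψ=-15, ω=-12, ξ=-12.
Canola regrets: 2, 2, 4, 8, 5 → max 8
Oats regrets: 0, 0, 4, 7, 0 → max 7
Sorghum regrets: 0, 0, 5, 0, 0 → max 5
Soy regrets: 3, 1, 5, 6, 4 → max 6
Rice regrets: 1, 4, 0, 4, 1 → max 4
Smallest max regret = 4 → Rice.

Rice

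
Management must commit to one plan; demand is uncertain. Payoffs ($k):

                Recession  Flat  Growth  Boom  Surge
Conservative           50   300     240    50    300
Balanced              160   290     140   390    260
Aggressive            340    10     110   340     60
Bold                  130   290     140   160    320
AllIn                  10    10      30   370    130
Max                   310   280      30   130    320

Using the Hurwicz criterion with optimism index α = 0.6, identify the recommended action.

Conservative: 0.6·300 + 0.4·50 = 200
Balanced: 0.6·390 + 0.4·140 = 290
Aggressive: 0.6·340 + 0.4·10 = 208
Bold: 0.6·320 + 0.4·130 = 244
AllIn: 0.6·370 + 0.4·10 = 226
Max: 0.6·320 + 0.4·30 = 204
Highest Hurwicz score = 290 → Balanced.

Balanced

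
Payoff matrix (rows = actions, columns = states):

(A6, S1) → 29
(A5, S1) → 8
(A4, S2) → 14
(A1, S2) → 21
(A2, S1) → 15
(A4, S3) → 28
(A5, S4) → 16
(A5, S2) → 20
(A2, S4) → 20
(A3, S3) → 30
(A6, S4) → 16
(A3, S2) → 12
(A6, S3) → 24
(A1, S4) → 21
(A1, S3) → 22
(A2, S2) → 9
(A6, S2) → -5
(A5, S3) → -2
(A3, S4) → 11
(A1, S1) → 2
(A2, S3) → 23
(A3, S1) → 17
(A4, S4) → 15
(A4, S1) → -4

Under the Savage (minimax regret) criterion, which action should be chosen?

A3

Column bests: S1=29, S2=21, S3=30, S4=21.
A1 regrets: 27, 0, 8, 0 → max 27
A2 regrets: 14, 12, 7, 1 → max 14
A3 regrets: 12, 9, 0, 10 → max 12
A4 regrets: 33, 7, 2, 6 → max 33
A5 regrets: 21, 1, 32, 5 → max 32
A6 regrets: 0, 26, 6, 5 → max 26
Smallest max regret = 12 → A3.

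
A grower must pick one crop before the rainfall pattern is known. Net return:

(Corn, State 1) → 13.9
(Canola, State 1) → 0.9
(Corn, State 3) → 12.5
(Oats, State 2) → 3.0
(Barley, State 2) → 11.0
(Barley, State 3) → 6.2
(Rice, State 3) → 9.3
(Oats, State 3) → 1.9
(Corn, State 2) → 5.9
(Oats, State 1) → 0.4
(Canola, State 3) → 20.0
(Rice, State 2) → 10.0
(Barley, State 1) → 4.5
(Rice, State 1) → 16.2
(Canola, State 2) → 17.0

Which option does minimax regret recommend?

Column bests: State 1=16.2, State 2=17.0, State 3=20.0.
Oats regrets: 15.8, 14.0, 18.1 → max 18.1
Barley regrets: 11.7, 6.0, 13.8 → max 13.8
Corn regrets: 2.3, 11.1, 7.5 → max 11.1
Canola regrets: 15.3, 0.0, 0.0 → max 15.3
Rice regrets: 0.0, 7.0, 10.7 → max 10.7
Smallest max regret = 10.7 → Rice.

Rice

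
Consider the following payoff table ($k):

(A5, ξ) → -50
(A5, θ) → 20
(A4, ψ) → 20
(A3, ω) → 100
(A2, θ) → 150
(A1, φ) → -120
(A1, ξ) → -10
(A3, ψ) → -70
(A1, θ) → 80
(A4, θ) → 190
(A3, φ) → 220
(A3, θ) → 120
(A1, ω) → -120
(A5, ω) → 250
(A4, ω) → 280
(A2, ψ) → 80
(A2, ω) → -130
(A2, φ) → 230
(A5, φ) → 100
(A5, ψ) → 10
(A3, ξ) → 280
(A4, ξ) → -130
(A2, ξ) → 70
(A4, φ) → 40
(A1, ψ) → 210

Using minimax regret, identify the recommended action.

Column bests: θ=190, φ=230, ψ=210, ω=280, ξ=280.
A1 regrets: 110, 350, 0, 400, 290 → max 400
A2 regrets: 40, 0, 130, 410, 210 → max 410
A3 regrets: 70, 10, 280, 180, 0 → max 280
A4 regrets: 0, 190, 190, 0, 410 → max 410
A5 regrets: 170, 130, 200, 30, 330 → max 330
Smallest max regret = 280 → A3.

A3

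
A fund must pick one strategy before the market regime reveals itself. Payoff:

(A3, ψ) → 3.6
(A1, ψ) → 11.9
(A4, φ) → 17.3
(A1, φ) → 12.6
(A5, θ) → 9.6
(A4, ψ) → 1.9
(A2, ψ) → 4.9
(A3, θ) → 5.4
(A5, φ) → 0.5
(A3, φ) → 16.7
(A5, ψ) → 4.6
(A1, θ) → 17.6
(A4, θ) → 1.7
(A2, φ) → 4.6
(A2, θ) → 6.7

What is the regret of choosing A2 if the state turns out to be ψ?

Best payoff under ψ is 11.9.
Regret = 11.9 − 4.9 = 7.0.

7.0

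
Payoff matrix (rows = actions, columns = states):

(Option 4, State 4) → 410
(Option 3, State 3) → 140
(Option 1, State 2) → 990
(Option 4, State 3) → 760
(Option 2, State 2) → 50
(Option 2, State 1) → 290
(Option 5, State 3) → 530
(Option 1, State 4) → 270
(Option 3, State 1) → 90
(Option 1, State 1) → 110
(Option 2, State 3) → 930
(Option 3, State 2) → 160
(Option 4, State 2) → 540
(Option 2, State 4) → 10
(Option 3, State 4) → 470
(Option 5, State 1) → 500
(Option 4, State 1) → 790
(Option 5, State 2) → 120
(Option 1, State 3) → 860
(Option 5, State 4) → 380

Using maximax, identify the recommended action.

Row maxima: Option 1=990, Option 2=930, Option 3=470, Option 4=790, Option 5=530
Best best-case = 990 → Option 1.

Option 1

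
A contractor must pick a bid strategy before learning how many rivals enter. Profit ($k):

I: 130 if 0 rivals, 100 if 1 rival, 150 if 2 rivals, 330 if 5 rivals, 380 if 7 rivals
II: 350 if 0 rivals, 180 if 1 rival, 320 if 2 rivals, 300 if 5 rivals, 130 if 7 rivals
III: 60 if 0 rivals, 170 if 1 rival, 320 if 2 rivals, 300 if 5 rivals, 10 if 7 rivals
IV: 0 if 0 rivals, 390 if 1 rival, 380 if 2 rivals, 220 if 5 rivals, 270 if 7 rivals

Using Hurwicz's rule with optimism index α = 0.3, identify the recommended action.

II

I: 0.3·380 + 0.7·100 = 184
II: 0.3·350 + 0.7·130 = 196
III: 0.3·320 + 0.7·10 = 103
IV: 0.3·390 + 0.7·0 = 117
Highest Hurwicz score = 196 → II.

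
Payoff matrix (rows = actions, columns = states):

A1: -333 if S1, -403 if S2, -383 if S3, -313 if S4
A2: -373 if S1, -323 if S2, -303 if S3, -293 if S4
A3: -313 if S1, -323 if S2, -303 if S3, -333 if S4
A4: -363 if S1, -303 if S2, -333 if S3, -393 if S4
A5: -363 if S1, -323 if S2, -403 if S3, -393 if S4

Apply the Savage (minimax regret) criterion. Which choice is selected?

Column bests: S1=-313, S2=-303, S3=-303, S4=-293.
A1 regrets: 20, 100, 80, 20 → max 100
A2 regrets: 60, 20, 0, 0 → max 60
A3 regrets: 0, 20, 0, 40 → max 40
A4 regrets: 50, 0, 30, 100 → max 100
A5 regrets: 50, 20, 100, 100 → max 100
Smallest max regret = 40 → A3.

A3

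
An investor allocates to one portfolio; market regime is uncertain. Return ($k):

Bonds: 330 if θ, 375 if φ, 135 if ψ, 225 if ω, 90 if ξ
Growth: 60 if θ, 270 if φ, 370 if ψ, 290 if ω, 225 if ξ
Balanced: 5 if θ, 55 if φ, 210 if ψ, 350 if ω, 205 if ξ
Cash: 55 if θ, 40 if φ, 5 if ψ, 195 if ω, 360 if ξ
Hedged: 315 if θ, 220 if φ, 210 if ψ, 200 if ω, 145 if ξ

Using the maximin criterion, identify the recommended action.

Row minima: Bonds=90, Growth=60, Balanced=5, Cash=5, Hedged=145
Best worst-case = 145 → Hedged.

Hedged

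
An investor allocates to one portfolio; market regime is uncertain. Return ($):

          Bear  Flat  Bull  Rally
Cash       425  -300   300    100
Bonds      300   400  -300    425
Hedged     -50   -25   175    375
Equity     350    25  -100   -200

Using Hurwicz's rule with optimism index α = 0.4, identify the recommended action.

Hedged

Cash: 0.4·425 + 0.6·(-300) = -10
Bonds: 0.4·425 + 0.6·(-300) = -10
Hedged: 0.4·375 + 0.6·(-50) = 120
Equity: 0.4·350 + 0.6·(-200) = 20
Highest Hurwicz score = 120 → Hedged.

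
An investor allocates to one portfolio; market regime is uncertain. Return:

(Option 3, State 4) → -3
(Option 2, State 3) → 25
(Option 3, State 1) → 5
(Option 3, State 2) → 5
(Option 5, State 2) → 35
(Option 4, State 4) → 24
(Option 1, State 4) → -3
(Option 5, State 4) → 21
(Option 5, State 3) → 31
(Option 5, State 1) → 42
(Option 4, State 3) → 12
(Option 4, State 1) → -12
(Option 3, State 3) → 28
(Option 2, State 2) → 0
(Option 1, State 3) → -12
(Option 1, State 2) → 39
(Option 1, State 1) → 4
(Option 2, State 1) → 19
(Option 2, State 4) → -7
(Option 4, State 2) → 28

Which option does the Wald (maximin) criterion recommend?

Row minima: Option 1=-12, Option 2=-7, Option 3=-3, Option 4=-12, Option 5=21
Best worst-case = 21 → Option 5.

Option 5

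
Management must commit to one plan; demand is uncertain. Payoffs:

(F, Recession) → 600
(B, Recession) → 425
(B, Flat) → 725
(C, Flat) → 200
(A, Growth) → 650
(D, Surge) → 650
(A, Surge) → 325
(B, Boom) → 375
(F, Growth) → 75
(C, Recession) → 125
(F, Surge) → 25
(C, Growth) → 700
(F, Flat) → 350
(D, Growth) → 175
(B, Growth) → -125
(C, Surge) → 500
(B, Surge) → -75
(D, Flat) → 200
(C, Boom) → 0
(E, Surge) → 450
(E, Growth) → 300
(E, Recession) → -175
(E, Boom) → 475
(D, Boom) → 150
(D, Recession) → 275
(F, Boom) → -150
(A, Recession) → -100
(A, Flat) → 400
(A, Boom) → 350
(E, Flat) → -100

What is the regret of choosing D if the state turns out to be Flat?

525

Best payoff under Flat is 725.
Regret = 725 − 200 = 525.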